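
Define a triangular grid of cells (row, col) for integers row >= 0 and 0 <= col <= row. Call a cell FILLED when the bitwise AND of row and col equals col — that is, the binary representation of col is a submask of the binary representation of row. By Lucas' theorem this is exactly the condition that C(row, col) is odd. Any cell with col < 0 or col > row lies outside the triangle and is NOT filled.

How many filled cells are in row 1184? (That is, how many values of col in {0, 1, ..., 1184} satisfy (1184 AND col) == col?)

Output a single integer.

Answer: 8

Derivation:
1184 in binary = 10010100000
popcount(1184) = number of 1-bits in 10010100000 = 3
A col c satisfies (1184 AND c) == c iff every set bit of c is also set in 1184; each of the 3 set bits of 1184 can independently be on or off in c.
count = 2^3 = 8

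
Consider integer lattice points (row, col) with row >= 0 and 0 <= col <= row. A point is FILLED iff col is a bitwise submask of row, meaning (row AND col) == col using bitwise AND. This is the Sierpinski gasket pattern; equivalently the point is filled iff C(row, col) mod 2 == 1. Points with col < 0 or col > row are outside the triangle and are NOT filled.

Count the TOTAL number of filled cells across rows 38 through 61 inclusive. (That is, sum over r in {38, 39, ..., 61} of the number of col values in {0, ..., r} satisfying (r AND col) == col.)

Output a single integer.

Answer: 360

Derivation:
r38=100110 pc3: +8 =8
r39=100111 pc4: +16 =24
r40=101000 pc2: +4 =28
r41=101001 pc3: +8 =36
r42=101010 pc3: +8 =44
r43=101011 pc4: +16 =60
r44=101100 pc3: +8 =68
r45=101101 pc4: +16 =84
r46=101110 pc4: +16 =100
r47=101111 pc5: +32 =132
r48=110000 pc2: +4 =136
r49=110001 pc3: +8 =144
r50=110010 pc3: +8 =152
r51=110011 pc4: +16 =168
r52=110100 pc3: +8 =176
r53=110101 pc4: +16 =192
r54=110110 pc4: +16 =208
r55=110111 pc5: +32 =240
r56=111000 pc3: +8 =248
r57=111001 pc4: +16 =264
r58=111010 pc4: +16 =280
r59=111011 pc5: +32 =312
r60=111100 pc4: +16 =328
r61=111101 pc5: +32 =360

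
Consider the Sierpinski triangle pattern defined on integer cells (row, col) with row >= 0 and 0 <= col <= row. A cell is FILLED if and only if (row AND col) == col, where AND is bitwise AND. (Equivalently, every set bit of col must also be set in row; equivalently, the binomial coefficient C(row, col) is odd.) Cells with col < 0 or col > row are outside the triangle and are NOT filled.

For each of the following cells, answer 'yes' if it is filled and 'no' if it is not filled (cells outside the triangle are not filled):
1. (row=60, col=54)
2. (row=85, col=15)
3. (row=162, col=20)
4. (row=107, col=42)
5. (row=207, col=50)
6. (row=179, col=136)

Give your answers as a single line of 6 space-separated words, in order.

(60,54): row=0b111100, col=0b110110, row AND col = 0b110100 = 52; 52 != 54 -> empty
(85,15): row=0b1010101, col=0b1111, row AND col = 0b101 = 5; 5 != 15 -> empty
(162,20): row=0b10100010, col=0b10100, row AND col = 0b0 = 0; 0 != 20 -> empty
(107,42): row=0b1101011, col=0b101010, row AND col = 0b101010 = 42; 42 == 42 -> filled
(207,50): row=0b11001111, col=0b110010, row AND col = 0b10 = 2; 2 != 50 -> empty
(179,136): row=0b10110011, col=0b10001000, row AND col = 0b10000000 = 128; 128 != 136 -> empty

Answer: no no no yes no no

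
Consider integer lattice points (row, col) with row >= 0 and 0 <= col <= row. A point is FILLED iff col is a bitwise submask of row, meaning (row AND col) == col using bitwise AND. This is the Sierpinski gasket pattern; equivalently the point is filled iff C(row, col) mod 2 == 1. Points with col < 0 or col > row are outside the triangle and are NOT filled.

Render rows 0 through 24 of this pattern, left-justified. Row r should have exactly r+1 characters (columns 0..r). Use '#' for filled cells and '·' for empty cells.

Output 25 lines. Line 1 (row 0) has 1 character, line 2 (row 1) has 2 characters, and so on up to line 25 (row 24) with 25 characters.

Answer: #
##
#·#
####
#···#
##··##
#·#·#·#
########
#·······#
##······##
#·#·····#·#
####····####
#···#···#···#
##··##··##··##
#·#·#·#·#·#·#·#
################
#···············#
##··············##
#·#·············#·#
####············####
#···#···········#···#
##··##··········##··##
#·#·#·#·········#·#·#·#
########········########
#·······#·······#·······#

Derivation:
r0=0: #
r1=1: ##
r2=10: #·#
r3=11: ####
r4=100: #···#
r5=101: ##··##
r6=110: #·#·#·#
r7=111: ########
r8=1000: #·······#
r9=1001: ##······##
r10=1010: #·#·····#·#
r11=1011: ####····####
r12=1100: #···#···#···#
r13=1101: ##··##··##··##
r14=1110: #·#·#·#·#·#·#·#
r15=1111: ################
r16=10000: #···············#
r17=10001: ##··············##
r18=10010: #·#·············#·#
r19=10011: ####············####
r20=10100: #···#···········#···#
r21=10101: ##··##··········##··##
r22=10110: #·#·#·#·········#·#·#·#
r23=10111: ########········########
r24=11000: #·······#·······#·······#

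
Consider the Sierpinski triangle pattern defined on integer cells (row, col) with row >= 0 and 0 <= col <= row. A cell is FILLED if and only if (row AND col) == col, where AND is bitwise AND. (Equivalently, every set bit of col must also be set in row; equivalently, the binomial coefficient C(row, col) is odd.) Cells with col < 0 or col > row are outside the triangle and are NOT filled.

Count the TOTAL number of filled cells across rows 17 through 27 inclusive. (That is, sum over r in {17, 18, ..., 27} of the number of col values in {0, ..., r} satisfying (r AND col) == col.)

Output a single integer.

Answer: 88

Derivation:
r17=10001 pc2: +4 =4
r18=10010 pc2: +4 =8
r19=10011 pc3: +8 =16
r20=10100 pc2: +4 =20
r21=10101 pc3: +8 =28
r22=10110 pc3: +8 =36
r23=10111 pc4: +16 =52
r24=11000 pc2: +4 =56
r25=11001 pc3: +8 =64
r26=11010 pc3: +8 =72
r27=11011 pc4: +16 =88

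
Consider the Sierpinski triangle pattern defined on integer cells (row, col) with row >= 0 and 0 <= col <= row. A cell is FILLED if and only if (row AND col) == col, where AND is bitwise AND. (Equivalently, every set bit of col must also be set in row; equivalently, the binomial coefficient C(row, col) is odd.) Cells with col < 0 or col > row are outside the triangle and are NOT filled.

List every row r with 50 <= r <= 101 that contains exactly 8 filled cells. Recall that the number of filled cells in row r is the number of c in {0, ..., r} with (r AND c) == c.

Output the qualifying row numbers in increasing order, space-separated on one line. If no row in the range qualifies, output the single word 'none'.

Row r has 2^popcount(r) filled cells, so we need popcount(r) = log2(8) = 3.
Scan r = 50..101 and keep those with exactly 3 one-bits:
r=50=110010 popcount=3 -> KEEP
r=51=110011 popcount=4 -> skip
r=52=110100 popcount=3 -> KEEP
r=53=110101 popcount=4 -> skip
r=54=110110 popcount=4 -> skip
r=55=110111 popcount=5 -> skip
r=56=111000 popcount=3 -> KEEP
r=57=111001 popcount=4 -> skip
r=58=111010 popcount=4 -> skip
r=59=111011 popcount=5 -> skip
r=60=111100 popcount=4 -> skip
r=61=111101 popcount=5 -> skip
r=62=111110 popcount=5 -> skip
r=63=111111 popcount=6 -> skip
r=64=1000000 popcount=1 -> skip
r=65=1000001 popcount=2 -> skip
r=66=1000010 popcount=2 -> skip
r=67=1000011 popcount=3 -> KEEP
r=68=1000100 popcount=2 -> skip
r=69=1000101 popcount=3 -> KEEP
r=70=1000110 popcount=3 -> KEEP
r=71=1000111 popcount=4 -> skip
r=72=1001000 popcount=2 -> skip
r=73=1001001 popcount=3 -> KEEP
r=74=1001010 popcount=3 -> KEEP
r=75=1001011 popcount=4 -> skip
r=76=1001100 popcount=3 -> KEEP
r=77=1001101 popcount=4 -> skip
r=78=1001110 popcount=4 -> skip
r=79=1001111 popcount=5 -> skip
r=80=1010000 popcount=2 -> skip
r=81=1010001 popcount=3 -> KEEP
r=82=1010010 popcount=3 -> KEEP
r=83=1010011 popcount=4 -> skip
r=84=1010100 popcount=3 -> KEEP
r=85=1010101 popcount=4 -> skip
r=86=1010110 popcount=4 -> skip
r=87=1010111 popcount=5 -> skip
r=88=1011000 popcount=3 -> KEEP
r=89=1011001 popcount=4 -> skip
r=90=1011010 popcount=4 -> skip
r=91=1011011 popcount=5 -> skip
r=92=1011100 popcount=4 -> skip
r=93=1011101 popcount=5 -> skip
r=94=1011110 popcount=5 -> skip
r=95=1011111 popcount=6 -> skip
r=96=1100000 popcount=2 -> skip
r=97=1100001 popcount=3 -> KEEP
r=98=1100010 popcount=3 -> KEEP
r=99=1100011 popcount=4 -> skip
r=100=1100100 popcount=3 -> KEEP
r=101=1100101 popcount=4 -> skip
Kept rows: 50 52 56 67 69 70 73 74 76 81 82 84 88 97 98 100

Answer: 50 52 56 67 69 70 73 74 76 81 82 84 88 97 98 100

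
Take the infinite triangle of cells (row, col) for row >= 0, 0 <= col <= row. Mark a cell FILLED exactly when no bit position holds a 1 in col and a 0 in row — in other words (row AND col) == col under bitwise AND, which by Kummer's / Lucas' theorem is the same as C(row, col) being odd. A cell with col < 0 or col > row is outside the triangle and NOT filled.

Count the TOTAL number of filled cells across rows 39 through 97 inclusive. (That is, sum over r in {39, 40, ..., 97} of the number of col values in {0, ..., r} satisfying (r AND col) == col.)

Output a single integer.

Answer: 946

Derivation:
r39=100111 pc4: +16 =16
r40=101000 pc2: +4 =20
r41=101001 pc3: +8 =28
r42=101010 pc3: +8 =36
r43=101011 pc4: +16 =52
r44=101100 pc3: +8 =60
r45=101101 pc4: +16 =76
r46=101110 pc4: +16 =92
r47=101111 pc5: +32 =124
r48=110000 pc2: +4 =128
r49=110001 pc3: +8 =136
r50=110010 pc3: +8 =144
r51=110011 pc4: +16 =160
r52=110100 pc3: +8 =168
r53=110101 pc4: +16 =184
r54=110110 pc4: +16 =200
r55=110111 pc5: +32 =232
r56=111000 pc3: +8 =240
r57=111001 pc4: +16 =256
r58=111010 pc4: +16 =272
r59=111011 pc5: +32 =304
r60=111100 pc4: +16 =320
r61=111101 pc5: +32 =352
r62=111110 pc5: +32 =384
r63=111111 pc6: +64 =448
r64=1000000 pc1: +2 =450
r65=1000001 pc2: +4 =454
r66=1000010 pc2: +4 =458
r67=1000011 pc3: +8 =466
r68=1000100 pc2: +4 =470
r69=1000101 pc3: +8 =478
r70=1000110 pc3: +8 =486
r71=1000111 pc4: +16 =502
r72=1001000 pc2: +4 =506
r73=1001001 pc3: +8 =514
r74=1001010 pc3: +8 =522
r75=1001011 pc4: +16 =538
r76=1001100 pc3: +8 =546
r77=1001101 pc4: +16 =562
r78=1001110 pc4: +16 =578
r79=1001111 pc5: +32 =610
r80=1010000 pc2: +4 =614
r81=1010001 pc3: +8 =622
r82=1010010 pc3: +8 =630
r83=1010011 pc4: +16 =646
r84=1010100 pc3: +8 =654
r85=1010101 pc4: +16 =670
r86=1010110 pc4: +16 =686
r87=1010111 pc5: +32 =718
r88=1011000 pc3: +8 =726
r89=1011001 pc4: +16 =742
r90=1011010 pc4: +16 =758
r91=1011011 pc5: +32 =790
r92=1011100 pc4: +16 =806
r93=1011101 pc5: +32 =838
r94=1011110 pc5: +32 =870
r95=1011111 pc6: +64 =934
r96=1100000 pc2: +4 =938
r97=1100001 pc3: +8 =946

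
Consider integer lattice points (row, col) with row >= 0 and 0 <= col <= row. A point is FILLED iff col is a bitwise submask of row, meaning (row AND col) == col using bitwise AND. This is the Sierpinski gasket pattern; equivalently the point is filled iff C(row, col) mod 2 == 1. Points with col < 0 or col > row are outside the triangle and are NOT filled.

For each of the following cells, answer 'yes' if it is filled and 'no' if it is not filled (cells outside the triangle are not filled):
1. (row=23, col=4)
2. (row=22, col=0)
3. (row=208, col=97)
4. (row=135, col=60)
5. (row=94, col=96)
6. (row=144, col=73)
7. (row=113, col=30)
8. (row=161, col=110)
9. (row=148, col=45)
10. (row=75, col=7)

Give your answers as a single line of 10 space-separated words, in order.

(23,4): row=0b10111, col=0b100, row AND col = 0b100 = 4; 4 == 4 -> filled
(22,0): row=0b10110, col=0b0, row AND col = 0b0 = 0; 0 == 0 -> filled
(208,97): row=0b11010000, col=0b1100001, row AND col = 0b1000000 = 64; 64 != 97 -> empty
(135,60): row=0b10000111, col=0b111100, row AND col = 0b100 = 4; 4 != 60 -> empty
(94,96): col outside [0, 94] -> not filled
(144,73): row=0b10010000, col=0b1001001, row AND col = 0b0 = 0; 0 != 73 -> empty
(113,30): row=0b1110001, col=0b11110, row AND col = 0b10000 = 16; 16 != 30 -> empty
(161,110): row=0b10100001, col=0b1101110, row AND col = 0b100000 = 32; 32 != 110 -> empty
(148,45): row=0b10010100, col=0b101101, row AND col = 0b100 = 4; 4 != 45 -> empty
(75,7): row=0b1001011, col=0b111, row AND col = 0b11 = 3; 3 != 7 -> empty

Answer: yes yes no no no no no no no no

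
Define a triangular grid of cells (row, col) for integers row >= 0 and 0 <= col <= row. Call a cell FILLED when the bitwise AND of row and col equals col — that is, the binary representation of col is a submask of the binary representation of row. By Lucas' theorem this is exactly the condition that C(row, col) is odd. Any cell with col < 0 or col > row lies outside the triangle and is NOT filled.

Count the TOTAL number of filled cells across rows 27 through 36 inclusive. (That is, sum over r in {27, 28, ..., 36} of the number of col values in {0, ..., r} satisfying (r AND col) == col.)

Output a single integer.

Answer: 110

Derivation:
r27=11011 pc4: +16 =16
r28=11100 pc3: +8 =24
r29=11101 pc4: +16 =40
r30=11110 pc4: +16 =56
r31=11111 pc5: +32 =88
r32=100000 pc1: +2 =90
r33=100001 pc2: +4 =94
r34=100010 pc2: +4 =98
r35=100011 pc3: +8 =106
r36=100100 pc2: +4 =110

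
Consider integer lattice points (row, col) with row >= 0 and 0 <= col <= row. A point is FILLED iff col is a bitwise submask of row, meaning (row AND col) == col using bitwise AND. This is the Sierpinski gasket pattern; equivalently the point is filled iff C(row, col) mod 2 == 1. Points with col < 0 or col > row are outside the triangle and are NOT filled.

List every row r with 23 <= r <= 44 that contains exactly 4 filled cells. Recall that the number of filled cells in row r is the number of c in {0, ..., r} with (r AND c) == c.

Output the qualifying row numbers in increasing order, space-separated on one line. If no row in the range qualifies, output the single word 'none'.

Row r has 2^popcount(r) filled cells, so we need popcount(r) = log2(4) = 2.
Scan r = 23..44 and keep those with exactly 2 one-bits:
r=23=10111 popcount=4 -> skip
r=24=11000 popcount=2 -> KEEP
r=25=11001 popcount=3 -> skip
r=26=11010 popcount=3 -> skip
r=27=11011 popcount=4 -> skip
r=28=11100 popcount=3 -> skip
r=29=11101 popcount=4 -> skip
r=30=11110 popcount=4 -> skip
r=31=11111 popcount=5 -> skip
r=32=100000 popcount=1 -> skip
r=33=100001 popcount=2 -> KEEP
r=34=100010 popcount=2 -> KEEP
r=35=100011 popcount=3 -> skip
r=36=100100 popcount=2 -> KEEP
r=37=100101 popcount=3 -> skip
r=38=100110 popcount=3 -> skip
r=39=100111 popcount=4 -> skip
r=40=101000 popcount=2 -> KEEP
r=41=101001 popcount=3 -> skip
r=42=101010 popcount=3 -> skip
r=43=101011 popcount=4 -> skip
r=44=101100 popcount=3 -> skip
Kept rows: 24 33 34 36 40

Answer: 24 33 34 36 40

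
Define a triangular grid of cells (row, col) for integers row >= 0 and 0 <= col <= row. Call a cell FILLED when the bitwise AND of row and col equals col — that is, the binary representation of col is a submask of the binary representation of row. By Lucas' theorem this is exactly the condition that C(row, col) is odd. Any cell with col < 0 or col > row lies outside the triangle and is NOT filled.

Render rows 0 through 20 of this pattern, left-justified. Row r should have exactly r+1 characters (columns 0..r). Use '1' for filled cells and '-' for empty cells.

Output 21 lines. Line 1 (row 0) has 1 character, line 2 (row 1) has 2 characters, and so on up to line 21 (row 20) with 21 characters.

Answer: 1
11
1-1
1111
1---1
11--11
1-1-1-1
11111111
1-------1
11------11
1-1-----1-1
1111----1111
1---1---1---1
11--11--11--11
1-1-1-1-1-1-1-1
1111111111111111
1---------------1
11--------------11
1-1-------------1-1
1111------------1111
1---1-----------1---1

Derivation:
r0=0: 1
r1=1: 11
r2=10: 1-1
r3=11: 1111
r4=100: 1---1
r5=101: 11--11
r6=110: 1-1-1-1
r7=111: 11111111
r8=1000: 1-------1
r9=1001: 11------11
r10=1010: 1-1-----1-1
r11=1011: 1111----1111
r12=1100: 1---1---1---1
r13=1101: 11--11--11--11
r14=1110: 1-1-1-1-1-1-1-1
r15=1111: 1111111111111111
r16=10000: 1---------------1
r17=10001: 11--------------11
r18=10010: 1-1-------------1-1
r19=10011: 1111------------1111
r20=10100: 1---1-----------1---1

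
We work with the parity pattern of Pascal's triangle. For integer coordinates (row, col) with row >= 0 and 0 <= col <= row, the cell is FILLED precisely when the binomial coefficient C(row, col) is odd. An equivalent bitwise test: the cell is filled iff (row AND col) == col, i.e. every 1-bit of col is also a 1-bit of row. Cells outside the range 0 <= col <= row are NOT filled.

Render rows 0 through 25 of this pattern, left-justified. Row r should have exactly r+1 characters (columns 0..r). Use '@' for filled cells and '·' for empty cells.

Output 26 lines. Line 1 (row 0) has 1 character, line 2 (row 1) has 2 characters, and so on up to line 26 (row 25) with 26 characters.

Answer: @
@@
@·@
@@@@
@···@
@@··@@
@·@·@·@
@@@@@@@@
@·······@
@@······@@
@·@·····@·@
@@@@····@@@@
@···@···@···@
@@··@@··@@··@@
@·@·@·@·@·@·@·@
@@@@@@@@@@@@@@@@
@···············@
@@··············@@
@·@·············@·@
@@@@············@@@@
@···@···········@···@
@@··@@··········@@··@@
@·@·@·@·········@·@·@·@
@@@@@@@@········@@@@@@@@
@·······@·······@·······@
@@······@@······@@······@@

Derivation:
r0=0: @
r1=1: @@
r2=10: @·@
r3=11: @@@@
r4=100: @···@
r5=101: @@··@@
r6=110: @·@·@·@
r7=111: @@@@@@@@
r8=1000: @·······@
r9=1001: @@······@@
r10=1010: @·@·····@·@
r11=1011: @@@@····@@@@
r12=1100: @···@···@···@
r13=1101: @@··@@··@@··@@
r14=1110: @·@·@·@·@·@·@·@
r15=1111: @@@@@@@@@@@@@@@@
r16=10000: @···············@
r17=10001: @@··············@@
r18=10010: @·@·············@·@
r19=10011: @@@@············@@@@
r20=10100: @···@···········@···@
r21=10101: @@··@@··········@@··@@
r22=10110: @·@·@·@·········@·@·@·@
r23=10111: @@@@@@@@········@@@@@@@@
r24=11000: @·······@·······@·······@
r25=11001: @@······@@······@@······@@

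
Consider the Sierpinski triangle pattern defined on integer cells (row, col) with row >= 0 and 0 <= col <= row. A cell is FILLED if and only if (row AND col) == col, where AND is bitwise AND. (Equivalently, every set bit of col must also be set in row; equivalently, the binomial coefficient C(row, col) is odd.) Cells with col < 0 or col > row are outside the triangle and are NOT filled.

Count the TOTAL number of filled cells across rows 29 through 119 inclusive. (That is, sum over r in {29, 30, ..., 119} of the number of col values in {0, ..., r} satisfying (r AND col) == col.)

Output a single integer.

Answer: 1576

Derivation:
r29=11101 pc4: +16 =16
r30=11110 pc4: +16 =32
r31=11111 pc5: +32 =64
r32=100000 pc1: +2 =66
r33=100001 pc2: +4 =70
r34=100010 pc2: +4 =74
r35=100011 pc3: +8 =82
r36=100100 pc2: +4 =86
r37=100101 pc3: +8 =94
r38=100110 pc3: +8 =102
r39=100111 pc4: +16 =118
r40=101000 pc2: +4 =122
r41=101001 pc3: +8 =130
r42=101010 pc3: +8 =138
r43=101011 pc4: +16 =154
r44=101100 pc3: +8 =162
r45=101101 pc4: +16 =178
r46=101110 pc4: +16 =194
r47=101111 pc5: +32 =226
r48=110000 pc2: +4 =230
r49=110001 pc3: +8 =238
r50=110010 pc3: +8 =246
r51=110011 pc4: +16 =262
r52=110100 pc3: +8 =270
r53=110101 pc4: +16 =286
r54=110110 pc4: +16 =302
r55=110111 pc5: +32 =334
r56=111000 pc3: +8 =342
r57=111001 pc4: +16 =358
r58=111010 pc4: +16 =374
r59=111011 pc5: +32 =406
r60=111100 pc4: +16 =422
r61=111101 pc5: +32 =454
r62=111110 pc5: +32 =486
r63=111111 pc6: +64 =550
r64=1000000 pc1: +2 =552
r65=1000001 pc2: +4 =556
r66=1000010 pc2: +4 =560
r67=1000011 pc3: +8 =568
r68=1000100 pc2: +4 =572
r69=1000101 pc3: +8 =580
r70=1000110 pc3: +8 =588
r71=1000111 pc4: +16 =604
r72=1001000 pc2: +4 =608
r73=1001001 pc3: +8 =616
r74=1001010 pc3: +8 =624
r75=1001011 pc4: +16 =640
r76=1001100 pc3: +8 =648
r77=1001101 pc4: +16 =664
r78=1001110 pc4: +16 =680
r79=1001111 pc5: +32 =712
r80=1010000 pc2: +4 =716
r81=1010001 pc3: +8 =724
r82=1010010 pc3: +8 =732
r83=1010011 pc4: +16 =748
r84=1010100 pc3: +8 =756
r85=1010101 pc4: +16 =772
r86=1010110 pc4: +16 =788
r87=1010111 pc5: +32 =820
r88=1011000 pc3: +8 =828
r89=1011001 pc4: +16 =844
r90=1011010 pc4: +16 =860
r91=1011011 pc5: +32 =892
r92=1011100 pc4: +16 =908
r93=1011101 pc5: +32 =940
r94=1011110 pc5: +32 =972
r95=1011111 pc6: +64 =1036
r96=1100000 pc2: +4 =1040
r97=1100001 pc3: +8 =1048
r98=1100010 pc3: +8 =1056
r99=1100011 pc4: +16 =1072
r100=1100100 pc3: +8 =1080
r101=1100101 pc4: +16 =1096
r102=1100110 pc4: +16 =1112
r103=1100111 pc5: +32 =1144
r104=1101000 pc3: +8 =1152
r105=1101001 pc4: +16 =1168
r106=1101010 pc4: +16 =1184
r107=1101011 pc5: +32 =1216
r108=1101100 pc4: +16 =1232
r109=1101101 pc5: +32 =1264
r110=1101110 pc5: +32 =1296
r111=1101111 pc6: +64 =1360
r112=1110000 pc3: +8 =1368
r113=1110001 pc4: +16 =1384
r114=1110010 pc4: +16 =1400
r115=1110011 pc5: +32 =1432
r116=1110100 pc4: +16 =1448
r117=1110101 pc5: +32 =1480
r118=1110110 pc5: +32 =1512
r119=1110111 pc6: +64 =1576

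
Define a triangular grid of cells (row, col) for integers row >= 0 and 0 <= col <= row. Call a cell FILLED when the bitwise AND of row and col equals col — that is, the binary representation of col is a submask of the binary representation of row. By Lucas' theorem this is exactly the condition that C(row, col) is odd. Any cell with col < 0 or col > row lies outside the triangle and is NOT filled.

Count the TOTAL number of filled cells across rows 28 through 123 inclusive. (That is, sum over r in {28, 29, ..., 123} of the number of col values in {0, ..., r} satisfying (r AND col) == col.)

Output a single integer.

Answer: 1728

Derivation:
r28=11100 pc3: +8 =8
r29=11101 pc4: +16 =24
r30=11110 pc4: +16 =40
r31=11111 pc5: +32 =72
r32=100000 pc1: +2 =74
r33=100001 pc2: +4 =78
r34=100010 pc2: +4 =82
r35=100011 pc3: +8 =90
r36=100100 pc2: +4 =94
r37=100101 pc3: +8 =102
r38=100110 pc3: +8 =110
r39=100111 pc4: +16 =126
r40=101000 pc2: +4 =130
r41=101001 pc3: +8 =138
r42=101010 pc3: +8 =146
r43=101011 pc4: +16 =162
r44=101100 pc3: +8 =170
r45=101101 pc4: +16 =186
r46=101110 pc4: +16 =202
r47=101111 pc5: +32 =234
r48=110000 pc2: +4 =238
r49=110001 pc3: +8 =246
r50=110010 pc3: +8 =254
r51=110011 pc4: +16 =270
r52=110100 pc3: +8 =278
r53=110101 pc4: +16 =294
r54=110110 pc4: +16 =310
r55=110111 pc5: +32 =342
r56=111000 pc3: +8 =350
r57=111001 pc4: +16 =366
r58=111010 pc4: +16 =382
r59=111011 pc5: +32 =414
r60=111100 pc4: +16 =430
r61=111101 pc5: +32 =462
r62=111110 pc5: +32 =494
r63=111111 pc6: +64 =558
r64=1000000 pc1: +2 =560
r65=1000001 pc2: +4 =564
r66=1000010 pc2: +4 =568
r67=1000011 pc3: +8 =576
r68=1000100 pc2: +4 =580
r69=1000101 pc3: +8 =588
r70=1000110 pc3: +8 =596
r71=1000111 pc4: +16 =612
r72=1001000 pc2: +4 =616
r73=1001001 pc3: +8 =624
r74=1001010 pc3: +8 =632
r75=1001011 pc4: +16 =648
r76=1001100 pc3: +8 =656
r77=1001101 pc4: +16 =672
r78=1001110 pc4: +16 =688
r79=1001111 pc5: +32 =720
r80=1010000 pc2: +4 =724
r81=1010001 pc3: +8 =732
r82=1010010 pc3: +8 =740
r83=1010011 pc4: +16 =756
r84=1010100 pc3: +8 =764
r85=1010101 pc4: +16 =780
r86=1010110 pc4: +16 =796
r87=1010111 pc5: +32 =828
r88=1011000 pc3: +8 =836
r89=1011001 pc4: +16 =852
r90=1011010 pc4: +16 =868
r91=1011011 pc5: +32 =900
r92=1011100 pc4: +16 =916
r93=1011101 pc5: +32 =948
r94=1011110 pc5: +32 =980
r95=1011111 pc6: +64 =1044
r96=1100000 pc2: +4 =1048
r97=1100001 pc3: +8 =1056
r98=1100010 pc3: +8 =1064
r99=1100011 pc4: +16 =1080
r100=1100100 pc3: +8 =1088
r101=1100101 pc4: +16 =1104
r102=1100110 pc4: +16 =1120
r103=1100111 pc5: +32 =1152
r104=1101000 pc3: +8 =1160
r105=1101001 pc4: +16 =1176
r106=1101010 pc4: +16 =1192
r107=1101011 pc5: +32 =1224
r108=1101100 pc4: +16 =1240
r109=1101101 pc5: +32 =1272
r110=1101110 pc5: +32 =1304
r111=1101111 pc6: +64 =1368
r112=1110000 pc3: +8 =1376
r113=1110001 pc4: +16 =1392
r114=1110010 pc4: +16 =1408
r115=1110011 pc5: +32 =1440
r116=1110100 pc4: +16 =1456
r117=1110101 pc5: +32 =1488
r118=1110110 pc5: +32 =1520
r119=1110111 pc6: +64 =1584
r120=1111000 pc4: +16 =1600
r121=1111001 pc5: +32 =1632
r122=1111010 pc5: +32 =1664
r123=1111011 pc6: +64 =1728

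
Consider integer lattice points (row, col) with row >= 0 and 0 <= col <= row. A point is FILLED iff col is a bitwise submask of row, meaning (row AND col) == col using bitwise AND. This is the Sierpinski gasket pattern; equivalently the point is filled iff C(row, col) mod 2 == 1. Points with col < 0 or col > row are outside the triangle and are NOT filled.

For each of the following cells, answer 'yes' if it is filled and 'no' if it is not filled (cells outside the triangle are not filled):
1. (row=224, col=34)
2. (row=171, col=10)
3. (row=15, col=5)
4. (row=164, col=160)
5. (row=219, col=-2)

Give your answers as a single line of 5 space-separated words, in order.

(224,34): row=0b11100000, col=0b100010, row AND col = 0b100000 = 32; 32 != 34 -> empty
(171,10): row=0b10101011, col=0b1010, row AND col = 0b1010 = 10; 10 == 10 -> filled
(15,5): row=0b1111, col=0b101, row AND col = 0b101 = 5; 5 == 5 -> filled
(164,160): row=0b10100100, col=0b10100000, row AND col = 0b10100000 = 160; 160 == 160 -> filled
(219,-2): col outside [0, 219] -> not filled

Answer: no yes yes yes no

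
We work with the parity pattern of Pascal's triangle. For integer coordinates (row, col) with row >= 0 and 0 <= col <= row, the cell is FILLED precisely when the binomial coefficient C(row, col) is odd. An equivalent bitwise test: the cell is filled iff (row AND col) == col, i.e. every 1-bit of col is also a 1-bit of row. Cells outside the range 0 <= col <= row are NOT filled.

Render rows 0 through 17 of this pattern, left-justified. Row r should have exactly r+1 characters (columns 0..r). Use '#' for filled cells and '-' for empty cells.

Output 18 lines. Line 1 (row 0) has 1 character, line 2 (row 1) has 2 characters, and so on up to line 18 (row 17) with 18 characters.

Answer: #
##
#-#
####
#---#
##--##
#-#-#-#
########
#-------#
##------##
#-#-----#-#
####----####
#---#---#---#
##--##--##--##
#-#-#-#-#-#-#-#
################
#---------------#
##--------------##

Derivation:
r0=0: #
r1=1: ##
r2=10: #-#
r3=11: ####
r4=100: #---#
r5=101: ##--##
r6=110: #-#-#-#
r7=111: ########
r8=1000: #-------#
r9=1001: ##------##
r10=1010: #-#-----#-#
r11=1011: ####----####
r12=1100: #---#---#---#
r13=1101: ##--##--##--##
r14=1110: #-#-#-#-#-#-#-#
r15=1111: ################
r16=10000: #---------------#
r17=10001: ##--------------##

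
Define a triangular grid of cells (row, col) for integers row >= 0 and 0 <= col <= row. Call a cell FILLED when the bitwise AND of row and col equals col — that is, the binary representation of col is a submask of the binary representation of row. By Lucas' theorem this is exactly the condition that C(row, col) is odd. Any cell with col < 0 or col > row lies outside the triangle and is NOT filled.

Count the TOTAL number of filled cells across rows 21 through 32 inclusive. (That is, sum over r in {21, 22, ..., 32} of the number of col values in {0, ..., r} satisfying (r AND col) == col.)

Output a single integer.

r21=10101 pc3: +8 =8
r22=10110 pc3: +8 =16
r23=10111 pc4: +16 =32
r24=11000 pc2: +4 =36
r25=11001 pc3: +8 =44
r26=11010 pc3: +8 =52
r27=11011 pc4: +16 =68
r28=11100 pc3: +8 =76
r29=11101 pc4: +16 =92
r30=11110 pc4: +16 =108
r31=11111 pc5: +32 =140
r32=100000 pc1: +2 =142

Answer: 142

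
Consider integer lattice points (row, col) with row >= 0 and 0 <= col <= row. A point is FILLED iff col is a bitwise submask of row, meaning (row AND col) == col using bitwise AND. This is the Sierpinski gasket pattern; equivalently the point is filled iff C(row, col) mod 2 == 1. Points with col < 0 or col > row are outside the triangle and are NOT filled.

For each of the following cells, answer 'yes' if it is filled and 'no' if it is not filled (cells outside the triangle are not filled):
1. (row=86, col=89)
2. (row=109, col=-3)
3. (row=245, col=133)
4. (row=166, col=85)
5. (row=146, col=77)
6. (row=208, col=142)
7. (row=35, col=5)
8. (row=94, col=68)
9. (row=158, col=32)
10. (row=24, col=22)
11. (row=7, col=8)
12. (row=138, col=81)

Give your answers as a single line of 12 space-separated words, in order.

Answer: no no yes no no no no yes no no no no

Derivation:
(86,89): col outside [0, 86] -> not filled
(109,-3): col outside [0, 109] -> not filled
(245,133): row=0b11110101, col=0b10000101, row AND col = 0b10000101 = 133; 133 == 133 -> filled
(166,85): row=0b10100110, col=0b1010101, row AND col = 0b100 = 4; 4 != 85 -> empty
(146,77): row=0b10010010, col=0b1001101, row AND col = 0b0 = 0; 0 != 77 -> empty
(208,142): row=0b11010000, col=0b10001110, row AND col = 0b10000000 = 128; 128 != 142 -> empty
(35,5): row=0b100011, col=0b101, row AND col = 0b1 = 1; 1 != 5 -> empty
(94,68): row=0b1011110, col=0b1000100, row AND col = 0b1000100 = 68; 68 == 68 -> filled
(158,32): row=0b10011110, col=0b100000, row AND col = 0b0 = 0; 0 != 32 -> empty
(24,22): row=0b11000, col=0b10110, row AND col = 0b10000 = 16; 16 != 22 -> empty
(7,8): col outside [0, 7] -> not filled
(138,81): row=0b10001010, col=0b1010001, row AND col = 0b0 = 0; 0 != 81 -> empty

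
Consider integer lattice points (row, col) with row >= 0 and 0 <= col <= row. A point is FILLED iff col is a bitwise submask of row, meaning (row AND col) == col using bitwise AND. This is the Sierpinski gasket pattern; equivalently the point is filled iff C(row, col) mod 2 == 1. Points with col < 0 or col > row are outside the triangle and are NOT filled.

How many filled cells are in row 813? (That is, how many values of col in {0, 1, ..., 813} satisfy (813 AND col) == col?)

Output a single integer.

Answer: 64

Derivation:
813 in binary = 1100101101
popcount(813) = number of 1-bits in 1100101101 = 6
A col c satisfies (813 AND c) == c iff every set bit of c is also set in 813; each of the 6 set bits of 813 can independently be on or off in c.
count = 2^6 = 64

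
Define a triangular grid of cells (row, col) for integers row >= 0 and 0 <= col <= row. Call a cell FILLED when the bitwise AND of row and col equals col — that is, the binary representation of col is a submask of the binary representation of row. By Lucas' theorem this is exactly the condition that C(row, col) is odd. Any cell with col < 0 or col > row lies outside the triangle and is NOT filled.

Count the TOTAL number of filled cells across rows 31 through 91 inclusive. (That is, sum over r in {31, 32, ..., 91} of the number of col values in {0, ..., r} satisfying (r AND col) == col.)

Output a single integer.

Answer: 860

Derivation:
r31=11111 pc5: +32 =32
r32=100000 pc1: +2 =34
r33=100001 pc2: +4 =38
r34=100010 pc2: +4 =42
r35=100011 pc3: +8 =50
r36=100100 pc2: +4 =54
r37=100101 pc3: +8 =62
r38=100110 pc3: +8 =70
r39=100111 pc4: +16 =86
r40=101000 pc2: +4 =90
r41=101001 pc3: +8 =98
r42=101010 pc3: +8 =106
r43=101011 pc4: +16 =122
r44=101100 pc3: +8 =130
r45=101101 pc4: +16 =146
r46=101110 pc4: +16 =162
r47=101111 pc5: +32 =194
r48=110000 pc2: +4 =198
r49=110001 pc3: +8 =206
r50=110010 pc3: +8 =214
r51=110011 pc4: +16 =230
r52=110100 pc3: +8 =238
r53=110101 pc4: +16 =254
r54=110110 pc4: +16 =270
r55=110111 pc5: +32 =302
r56=111000 pc3: +8 =310
r57=111001 pc4: +16 =326
r58=111010 pc4: +16 =342
r59=111011 pc5: +32 =374
r60=111100 pc4: +16 =390
r61=111101 pc5: +32 =422
r62=111110 pc5: +32 =454
r63=111111 pc6: +64 =518
r64=1000000 pc1: +2 =520
r65=1000001 pc2: +4 =524
r66=1000010 pc2: +4 =528
r67=1000011 pc3: +8 =536
r68=1000100 pc2: +4 =540
r69=1000101 pc3: +8 =548
r70=1000110 pc3: +8 =556
r71=1000111 pc4: +16 =572
r72=1001000 pc2: +4 =576
r73=1001001 pc3: +8 =584
r74=1001010 pc3: +8 =592
r75=1001011 pc4: +16 =608
r76=1001100 pc3: +8 =616
r77=1001101 pc4: +16 =632
r78=1001110 pc4: +16 =648
r79=1001111 pc5: +32 =680
r80=1010000 pc2: +4 =684
r81=1010001 pc3: +8 =692
r82=1010010 pc3: +8 =700
r83=1010011 pc4: +16 =716
r84=1010100 pc3: +8 =724
r85=1010101 pc4: +16 =740
r86=1010110 pc4: +16 =756
r87=1010111 pc5: +32 =788
r88=1011000 pc3: +8 =796
r89=1011001 pc4: +16 =812
r90=1011010 pc4: +16 =828
r91=1011011 pc5: +32 =860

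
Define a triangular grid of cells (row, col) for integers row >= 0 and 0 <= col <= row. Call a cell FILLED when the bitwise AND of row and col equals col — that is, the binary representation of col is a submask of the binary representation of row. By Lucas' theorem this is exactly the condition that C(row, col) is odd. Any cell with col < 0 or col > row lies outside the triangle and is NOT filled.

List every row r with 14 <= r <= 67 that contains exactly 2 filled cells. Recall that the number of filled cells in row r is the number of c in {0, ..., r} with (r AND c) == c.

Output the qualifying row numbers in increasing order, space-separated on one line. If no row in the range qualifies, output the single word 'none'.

Row r has 2^popcount(r) filled cells, so we need popcount(r) = log2(2) = 1.
Scan r = 14..67 and keep those with exactly 1 one-bits:
r=14=1110 popcount=3 -> skip
r=15=1111 popcount=4 -> skip
r=16=10000 popcount=1 -> KEEP
r=17=10001 popcount=2 -> skip
r=18=10010 popcount=2 -> skip
r=19=10011 popcount=3 -> skip
r=20=10100 popcount=2 -> skip
r=21=10101 popcount=3 -> skip
r=22=10110 popcount=3 -> skip
r=23=10111 popcount=4 -> skip
r=24=11000 popcount=2 -> skip
r=25=11001 popcount=3 -> skip
r=26=11010 popcount=3 -> skip
r=27=11011 popcount=4 -> skip
r=28=11100 popcount=3 -> skip
r=29=11101 popcount=4 -> skip
r=30=11110 popcount=4 -> skip
r=31=11111 popcount=5 -> skip
r=32=100000 popcount=1 -> KEEP
r=33=100001 popcount=2 -> skip
r=34=100010 popcount=2 -> skip
r=35=100011 popcount=3 -> skip
r=36=100100 popcount=2 -> skip
r=37=100101 popcount=3 -> skip
r=38=100110 popcount=3 -> skip
r=39=100111 popcount=4 -> skip
r=40=101000 popcount=2 -> skip
r=41=101001 popcount=3 -> skip
r=42=101010 popcount=3 -> skip
r=43=101011 popcount=4 -> skip
r=44=101100 popcount=3 -> skip
r=45=101101 popcount=4 -> skip
r=46=101110 popcount=4 -> skip
r=47=101111 popcount=5 -> skip
r=48=110000 popcount=2 -> skip
r=49=110001 popcount=3 -> skip
r=50=110010 popcount=3 -> skip
r=51=110011 popcount=4 -> skip
r=52=110100 popcount=3 -> skip
r=53=110101 popcount=4 -> skip
r=54=110110 popcount=4 -> skip
r=55=110111 popcount=5 -> skip
r=56=111000 popcount=3 -> skip
r=57=111001 popcount=4 -> skip
r=58=111010 popcount=4 -> skip
r=59=111011 popcount=5 -> skip
r=60=111100 popcount=4 -> skip
r=61=111101 popcount=5 -> skip
r=62=111110 popcount=5 -> skip
r=63=111111 popcount=6 -> skip
r=64=1000000 popcount=1 -> KEEP
r=65=1000001 popcount=2 -> skip
r=66=1000010 popcount=2 -> skip
r=67=1000011 popcount=3 -> skip
Kept rows: 16 32 64

Answer: 16 32 64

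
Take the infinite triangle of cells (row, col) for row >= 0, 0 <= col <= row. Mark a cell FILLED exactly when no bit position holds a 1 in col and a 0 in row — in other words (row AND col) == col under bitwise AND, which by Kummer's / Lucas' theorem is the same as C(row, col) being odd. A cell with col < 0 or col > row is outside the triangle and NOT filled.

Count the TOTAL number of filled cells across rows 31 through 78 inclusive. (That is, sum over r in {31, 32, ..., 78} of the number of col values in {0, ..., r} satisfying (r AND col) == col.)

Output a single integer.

r31=11111 pc5: +32 =32
r32=100000 pc1: +2 =34
r33=100001 pc2: +4 =38
r34=100010 pc2: +4 =42
r35=100011 pc3: +8 =50
r36=100100 pc2: +4 =54
r37=100101 pc3: +8 =62
r38=100110 pc3: +8 =70
r39=100111 pc4: +16 =86
r40=101000 pc2: +4 =90
r41=101001 pc3: +8 =98
r42=101010 pc3: +8 =106
r43=101011 pc4: +16 =122
r44=101100 pc3: +8 =130
r45=101101 pc4: +16 =146
r46=101110 pc4: +16 =162
r47=101111 pc5: +32 =194
r48=110000 pc2: +4 =198
r49=110001 pc3: +8 =206
r50=110010 pc3: +8 =214
r51=110011 pc4: +16 =230
r52=110100 pc3: +8 =238
r53=110101 pc4: +16 =254
r54=110110 pc4: +16 =270
r55=110111 pc5: +32 =302
r56=111000 pc3: +8 =310
r57=111001 pc4: +16 =326
r58=111010 pc4: +16 =342
r59=111011 pc5: +32 =374
r60=111100 pc4: +16 =390
r61=111101 pc5: +32 =422
r62=111110 pc5: +32 =454
r63=111111 pc6: +64 =518
r64=1000000 pc1: +2 =520
r65=1000001 pc2: +4 =524
r66=1000010 pc2: +4 =528
r67=1000011 pc3: +8 =536
r68=1000100 pc2: +4 =540
r69=1000101 pc3: +8 =548
r70=1000110 pc3: +8 =556
r71=1000111 pc4: +16 =572
r72=1001000 pc2: +4 =576
r73=1001001 pc3: +8 =584
r74=1001010 pc3: +8 =592
r75=1001011 pc4: +16 =608
r76=1001100 pc3: +8 =616
r77=1001101 pc4: +16 =632
r78=1001110 pc4: +16 =648

Answer: 648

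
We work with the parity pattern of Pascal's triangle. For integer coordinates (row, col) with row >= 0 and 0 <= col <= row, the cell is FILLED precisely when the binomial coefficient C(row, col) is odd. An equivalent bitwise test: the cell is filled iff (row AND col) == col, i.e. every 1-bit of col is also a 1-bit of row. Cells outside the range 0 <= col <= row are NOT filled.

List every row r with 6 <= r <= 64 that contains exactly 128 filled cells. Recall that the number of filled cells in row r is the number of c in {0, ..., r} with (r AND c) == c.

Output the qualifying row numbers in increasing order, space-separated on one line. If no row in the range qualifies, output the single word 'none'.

Answer: none

Derivation:
Row r has 2^popcount(r) filled cells, so we need popcount(r) = log2(128) = 7.
Scan r = 6..64 and keep those with exactly 7 one-bits:
r=6=110 popcount=2 -> skip
r=7=111 popcount=3 -> skip
r=8=1000 popcount=1 -> skip
r=9=1001 popcount=2 -> skip
r=10=1010 popcount=2 -> skip
r=11=1011 popcount=3 -> skip
r=12=1100 popcount=2 -> skip
r=13=1101 popcount=3 -> skip
r=14=1110 popcount=3 -> skip
r=15=1111 popcount=4 -> skip
r=16=10000 popcount=1 -> skip
r=17=10001 popcount=2 -> skip
r=18=10010 popcount=2 -> skip
r=19=10011 popcount=3 -> skip
r=20=10100 popcount=2 -> skip
r=21=10101 popcount=3 -> skip
r=22=10110 popcount=3 -> skip
r=23=10111 popcount=4 -> skip
r=24=11000 popcount=2 -> skip
r=25=11001 popcount=3 -> skip
r=26=11010 popcount=3 -> skip
r=27=11011 popcount=4 -> skip
r=28=11100 popcount=3 -> skip
r=29=11101 popcount=4 -> skip
r=30=11110 popcount=4 -> skip
r=31=11111 popcount=5 -> skip
r=32=100000 popcount=1 -> skip
r=33=100001 popcount=2 -> skip
r=34=100010 popcount=2 -> skip
r=35=100011 popcount=3 -> skip
r=36=100100 popcount=2 -> skip
r=37=100101 popcount=3 -> skip
r=38=100110 popcount=3 -> skip
r=39=100111 popcount=4 -> skip
r=40=101000 popcount=2 -> skip
r=41=101001 popcount=3 -> skip
r=42=101010 popcount=3 -> skip
r=43=101011 popcount=4 -> skip
r=44=101100 popcount=3 -> skip
r=45=101101 popcount=4 -> skip
r=46=101110 popcount=4 -> skip
r=47=101111 popcount=5 -> skip
r=48=110000 popcount=2 -> skip
r=49=110001 popcount=3 -> skip
r=50=110010 popcount=3 -> skip
r=51=110011 popcount=4 -> skip
r=52=110100 popcount=3 -> skip
r=53=110101 popcount=4 -> skip
r=54=110110 popcount=4 -> skip
r=55=110111 popcount=5 -> skip
r=56=111000 popcount=3 -> skip
r=57=111001 popcount=4 -> skip
r=58=111010 popcount=4 -> skip
r=59=111011 popcount=5 -> skip
r=60=111100 popcount=4 -> skip
r=61=111101 popcount=5 -> skip
r=62=111110 popcount=5 -> skip
r=63=111111 popcount=6 -> skip
r=64=1000000 popcount=1 -> skip
Kept rows: none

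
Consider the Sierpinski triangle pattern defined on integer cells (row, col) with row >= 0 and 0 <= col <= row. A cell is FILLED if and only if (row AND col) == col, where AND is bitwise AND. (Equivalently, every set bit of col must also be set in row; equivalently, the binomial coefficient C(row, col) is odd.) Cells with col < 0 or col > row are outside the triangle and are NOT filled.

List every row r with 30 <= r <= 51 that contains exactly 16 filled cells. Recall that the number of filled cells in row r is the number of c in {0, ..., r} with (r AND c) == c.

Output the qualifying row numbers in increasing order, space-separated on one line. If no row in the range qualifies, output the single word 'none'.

Answer: 30 39 43 45 46 51

Derivation:
Row r has 2^popcount(r) filled cells, so we need popcount(r) = log2(16) = 4.
Scan r = 30..51 and keep those with exactly 4 one-bits:
r=30=11110 popcount=4 -> KEEP
r=31=11111 popcount=5 -> skip
r=32=100000 popcount=1 -> skip
r=33=100001 popcount=2 -> skip
r=34=100010 popcount=2 -> skip
r=35=100011 popcount=3 -> skip
r=36=100100 popcount=2 -> skip
r=37=100101 popcount=3 -> skip
r=38=100110 popcount=3 -> skip
r=39=100111 popcount=4 -> KEEP
r=40=101000 popcount=2 -> skip
r=41=101001 popcount=3 -> skip
r=42=101010 popcount=3 -> skip
r=43=101011 popcount=4 -> KEEP
r=44=101100 popcount=3 -> skip
r=45=101101 popcount=4 -> KEEP
r=46=101110 popcount=4 -> KEEP
r=47=101111 popcount=5 -> skip
r=48=110000 popcount=2 -> skip
r=49=110001 popcount=3 -> skip
r=50=110010 popcount=3 -> skip
r=51=110011 popcount=4 -> KEEP
Kept rows: 30 39 43 45 46 51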